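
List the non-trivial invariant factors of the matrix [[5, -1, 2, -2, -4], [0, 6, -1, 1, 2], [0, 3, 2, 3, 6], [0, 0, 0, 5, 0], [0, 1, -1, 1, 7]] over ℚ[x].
The Jordan structure of A has elementary divisors (x - 5)^3, (x - 5), (x - 5). Arranging the block sizes at each eigenvalue in decreasing order and taking row products gives the invariant factors.

Invariant factors (smallest first, each dividing the next): x - 5, x - 5, (x - 5)^3.

Check: the last factor (x - 5)^3 is the minimal polynomial, and the product (x - 5)^5 is the characteristic polynomial.

x - 5, x - 5, (x - 5)^3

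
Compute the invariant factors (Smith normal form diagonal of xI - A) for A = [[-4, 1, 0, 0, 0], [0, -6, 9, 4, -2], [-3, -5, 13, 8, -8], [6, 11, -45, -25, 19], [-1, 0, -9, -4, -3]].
The Jordan structure of A has elementary divisors (x + 5)^3, (x + 5)^2. Arranging the block sizes at each eigenvalue in decreasing order and taking row products gives the invariant factors.

Invariant factors (smallest first, each dividing the next): (x + 5)^2, (x + 5)^3.

Check: the last factor (x + 5)^3 is the minimal polynomial, and the product (x + 5)^5 is the characteristic polynomial.

(x + 5)^2, (x + 5)^3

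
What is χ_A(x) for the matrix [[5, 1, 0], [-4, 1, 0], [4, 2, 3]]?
χ_A(x) = (x - 3)^3

xI - A = [[x - 5, -1, 0], [4, x - 1, 0], [-4, -2, x - 3]].

Expanding det(xI - A) along the first row:
det(xI - A) = + (x - 5)·det([[x - 1, 0], [-2, x - 3]]) - (-1)·det([[4, 0], [-4, x - 3]]) + (0)·det([[4, x - 1], [-4, -2]]).

Evaluating gives χ_A(x) = x^3 - 9x^2 + 27x - 27 = (x - 3)^3.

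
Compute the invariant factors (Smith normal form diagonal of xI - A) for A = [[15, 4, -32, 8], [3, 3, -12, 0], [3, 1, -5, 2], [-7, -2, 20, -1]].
The Jordan structure of A has elementary divisors (x - 3)^3, (x - 3). Arranging the block sizes at each eigenvalue in decreasing order and taking row products gives the invariant factors.

Invariant factors (smallest first, each dividing the next): x - 3, (x - 3)^3.

Check: the last factor (x - 3)^3 is the minimal polynomial, and the product (x - 3)^4 is the characteristic polynomial.

x - 3, (x - 3)^3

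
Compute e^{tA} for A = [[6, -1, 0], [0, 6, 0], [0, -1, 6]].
e^{tA} = [[e^{6*t}, -t*e^{6*t}, 0], [0, e^{6*t}, 0], [0, -t*e^{6*t}, e^{6*t}]]

A has Jordan form J = [[6, 1, 0], [0, 6, 0], [0, 0, 6]] with A = PJP^{-1}, so e^{tA} = P e^{tJ} P^{-1}.

For a Jordan block J_k(λ), e^{tJ_k(λ)} = e^{λt} · (I + tN + t^2 N^2/2! + ... + t^{k-1} N^{k-1}/(k-1)!) where N is the nilpotent superdiagonal part.

Assembling the blocks and conjugating back gives the entries of e^{tA} as shown above.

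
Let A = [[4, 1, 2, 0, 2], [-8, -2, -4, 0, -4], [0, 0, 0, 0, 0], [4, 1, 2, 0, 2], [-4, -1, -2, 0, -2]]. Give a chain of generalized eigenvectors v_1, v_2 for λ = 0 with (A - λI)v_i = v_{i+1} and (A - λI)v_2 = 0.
v_1 = [[0, 1, 0, 0, 0]]^T, v_2 = [[1, -2, 0, 1, -1]]^T

We seek v_1 ∈ ker(A^2) \ ker(A), then set v_{i+1} = A v_i.

One such chain is v_1 = [[0, 1, 0, 0, 0]]^T, v_2 = [[1, -2, 0, 1, -1]]^T. Check: A v_2 = [[0, 0, 0, 0, 0]]^T = 0.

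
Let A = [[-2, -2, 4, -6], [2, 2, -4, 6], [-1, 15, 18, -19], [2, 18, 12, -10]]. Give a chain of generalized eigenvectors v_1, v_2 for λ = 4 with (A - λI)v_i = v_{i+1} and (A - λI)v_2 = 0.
v_1 = [[0, 0, 1, 1]]^T, v_2 = [[-2, 2, -5, -2]]^T

We seek v_1 ∈ ker((A - 4I)^2) \ ker(A - 4I), then set v_{i+1} = (A - 4I) v_i.

One such chain is v_1 = [[0, 0, 1, 1]]^T, v_2 = [[-2, 2, -5, -2]]^T. Check: (A - 4I) v_2 = [[0, 0, 0, 0]]^T = 0.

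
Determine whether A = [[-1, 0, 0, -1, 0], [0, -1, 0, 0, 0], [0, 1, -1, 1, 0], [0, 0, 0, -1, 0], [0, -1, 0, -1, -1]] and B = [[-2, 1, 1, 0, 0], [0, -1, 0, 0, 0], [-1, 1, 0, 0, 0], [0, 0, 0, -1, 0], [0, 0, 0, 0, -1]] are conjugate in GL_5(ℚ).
No.

Both have characteristic polynomial (x + 1)^5 and minimal polynomial (x + 1)^2. But rank(A + I) = 2 for A while rank(B + I) = 1 for B, so the number of Jordan blocks at λ = -1 differs. A and B are not similar.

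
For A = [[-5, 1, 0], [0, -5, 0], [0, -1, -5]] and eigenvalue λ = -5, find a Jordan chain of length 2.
We seek v_1 ∈ ker((A + 5I)^2) \ ker(A + 5I), then set v_{i+1} = (A + 5I) v_i.

One such chain is v_1 = [[-1, 1, 0]]^T, v_2 = [[1, 0, -1]]^T. Check: (A + 5I) v_2 = [[0, 0, 0]]^T = 0.

v_1 = [[-1, 1, 0]]^T, v_2 = [[1, 0, -1]]^T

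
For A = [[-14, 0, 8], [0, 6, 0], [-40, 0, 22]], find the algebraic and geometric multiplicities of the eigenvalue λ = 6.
algebraic multiplicity 2, geometric multiplicity 2

The characteristic polynomial is (x - 6)^2(x - 2), so the factor x - 6 appears with exponent 2: the algebraic multiplicity is 2.

rank(A - 6I) = 1, so the eigenspace has dimension 3 - 1 = 2: the geometric multiplicity is 2.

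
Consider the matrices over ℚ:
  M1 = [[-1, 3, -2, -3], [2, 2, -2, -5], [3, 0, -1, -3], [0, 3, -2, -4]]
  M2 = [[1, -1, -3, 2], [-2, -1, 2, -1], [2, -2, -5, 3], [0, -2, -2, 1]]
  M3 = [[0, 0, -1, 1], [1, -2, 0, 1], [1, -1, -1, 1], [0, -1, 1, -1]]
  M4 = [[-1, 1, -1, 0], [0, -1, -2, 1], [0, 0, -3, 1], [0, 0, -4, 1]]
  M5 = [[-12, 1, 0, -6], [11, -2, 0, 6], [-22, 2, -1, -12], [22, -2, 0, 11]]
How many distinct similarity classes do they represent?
2 classes: {M1, M2, M3, M4}, {M5}

Characteristic polynomials: χ_{M1} = (x + 1)^4, χ_{M2} = (x + 1)^4, χ_{M3} = (x + 1)^4, χ_{M4} = (x + 1)^4, χ_{M5} = (x + 1)^4.

{M1, M2, M3, M4}: invariant factors (x + 1)^2, (x + 1)^2.

{M5}: invariant factors x + 1, x + 1, (x + 1)^2.

Matrices are similar if and only if their invariant-factor lists agree; the partition into similarity classes is {M1, M2, M3, M4}, {M5}.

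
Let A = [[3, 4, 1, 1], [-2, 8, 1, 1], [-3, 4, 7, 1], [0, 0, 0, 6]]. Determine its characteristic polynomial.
χ_A(x) = (x - 6)^4

xI - A = [[x - 3, -4, -1, -1], [2, x - 8, -1, -1], [3, -4, x - 7, -1], [0, 0, 0, x - 6]].

Expanding det(xI - A) along the first row:
det(xI - A) = + (x - 3)·det([[x - 8, -1, -1], [-4, x - 7, -1], [0, 0, x - 6]]) - (-4)·det([[2, -1, -1], [3, x - 7, -1], [0, 0, x - 6]]) + (-1)·det([[2, x - 8, -1], [3, -4, -1], [0, 0, x - 6]]) - (-1)·det([[2, x - 8, -1], [3, -4, x - 7], [0, 0, 0]]).

Evaluating gives χ_A(x) = x^4 - 24x^3 + 216x^2 - 864x + 1296 = (x - 6)^4.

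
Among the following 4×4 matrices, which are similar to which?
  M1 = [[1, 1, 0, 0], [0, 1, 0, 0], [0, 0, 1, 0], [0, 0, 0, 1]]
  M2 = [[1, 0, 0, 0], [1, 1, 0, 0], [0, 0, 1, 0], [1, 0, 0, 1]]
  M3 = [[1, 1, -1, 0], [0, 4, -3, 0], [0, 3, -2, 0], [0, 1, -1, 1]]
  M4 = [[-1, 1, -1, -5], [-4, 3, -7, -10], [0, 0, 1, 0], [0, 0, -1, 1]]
2 classes: {M1, M2, M3}, {M4}

Characteristic polynomials: χ_{M1} = (x - 1)^4, χ_{M2} = (x - 1)^4, χ_{M3} = (x - 1)^4, χ_{M4} = (x - 1)^4.

{M1, M2, M3}: invariant factors x - 1, x - 1, (x - 1)^2.

{M4}: invariant factors (x - 1)^2, (x - 1)^2.

Matrices are similar if and only if their invariant-factor lists agree; the partition into similarity classes is {M1, M2, M3}, {M4}.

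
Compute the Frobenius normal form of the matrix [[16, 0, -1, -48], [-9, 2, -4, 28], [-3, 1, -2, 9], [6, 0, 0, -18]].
R = [[0, 0, 0, -6], [1, 0, 0, 3], [0, 1, 0, 3], [0, 0, 1, -2]]

The invariant factors of A (the non-unit diagonal entries of the Smith normal form of xI - A over ℚ[x]) are (x + 2)(x^3 - 3x + 3), each dividing the next. The characteristic polynomial is their product, (x + 2)(x^3 - 3x + 3).

The rational canonical form is the block-diagonal matrix of companion matrices C(f_i):
R = [[0, 0, 0, -6], [1, 0, 0, 3], [0, 1, 0, 3], [0, 0, 1, -2]].

Note the characteristic polynomial does not split into linear factors over ℚ, so A has no Jordan form over ℚ; the rational canonical form exists over any field.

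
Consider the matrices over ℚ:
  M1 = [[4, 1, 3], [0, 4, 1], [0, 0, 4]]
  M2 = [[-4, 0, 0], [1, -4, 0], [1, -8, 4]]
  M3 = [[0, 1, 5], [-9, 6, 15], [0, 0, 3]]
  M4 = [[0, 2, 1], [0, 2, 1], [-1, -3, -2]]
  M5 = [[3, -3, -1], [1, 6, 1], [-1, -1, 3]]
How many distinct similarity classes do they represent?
Characteristic polynomials: χ_{M1} = (x - 4)^3, χ_{M2} = (x - 4)(x + 4)^2, χ_{M3} = (x - 3)^3, χ_{M4} = x^3, χ_{M5} = (x - 4)^3.

{M1, M5}: invariant factors (x - 4)^3.

{M2}: invariant factors (x - 4)(x + 4)^2.

{M3}: invariant factors x - 3, (x - 3)^2.

{M4}: invariant factors x^3.

Matrices are similar if and only if their invariant-factor lists agree; the partition into similarity classes is {M1, M5}, {M2}, {M3}, {M4}.

4 classes: {M1, M5}, {M2}, {M3}, {M4}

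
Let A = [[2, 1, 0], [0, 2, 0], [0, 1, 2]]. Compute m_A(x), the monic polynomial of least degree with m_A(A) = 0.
The characteristic polynomial factors as (x - 2)^3. The minimal polynomial is ∏(x - λ)^{k_λ} where k_λ is the size of the largest Jordan block at λ.

For λ = 2: rank(A - 2I) = 1, and the largest Jordan block has size 2 (the smallest k with rank((A - 2I)^k) = rank((A - 2I)^(k+1))).

So m_A(x) = (x - 2)^2.

m_A(x) = (x - 2)^2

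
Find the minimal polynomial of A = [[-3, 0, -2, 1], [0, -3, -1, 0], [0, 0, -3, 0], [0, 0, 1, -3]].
m_A(x) = (x + 3)^3

The characteristic polynomial factors as (x + 3)^4. The minimal polynomial is ∏(x - λ)^{k_λ} where k_λ is the size of the largest Jordan block at λ.

For λ = -3: rank(A + 3I) = 2, and the largest Jordan block has size 3 (the smallest k with rank((A + 3I)^k) = rank((A + 3I)^(k+1))).

So m_A(x) = (x + 3)^3.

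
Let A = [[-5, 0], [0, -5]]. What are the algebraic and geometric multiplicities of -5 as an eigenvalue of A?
The characteristic polynomial is (x + 5)^2, so the factor x + 5 appears with exponent 2: the algebraic multiplicity is 2.

rank(A + 5I) = 0, so the eigenspace has dimension 2 - 0 = 2: the geometric multiplicity is 2.

algebraic multiplicity 2, geometric multiplicity 2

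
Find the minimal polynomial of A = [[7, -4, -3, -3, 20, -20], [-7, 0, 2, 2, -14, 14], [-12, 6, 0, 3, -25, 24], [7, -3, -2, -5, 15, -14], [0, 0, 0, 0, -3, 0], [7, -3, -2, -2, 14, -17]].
The characteristic polynomial factors as (x + 3)^6. The minimal polynomial is ∏(x - λ)^{k_λ} where k_λ is the size of the largest Jordan block at λ.

For λ = -3: rank(A + 3I) = 3, and the largest Jordan block has size 3 (the smallest k with rank((A + 3I)^k) = rank((A + 3I)^(k+1))).

So m_A(x) = (x + 3)^3.

m_A(x) = (x + 3)^3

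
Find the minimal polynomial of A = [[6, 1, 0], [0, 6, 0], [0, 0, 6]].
The characteristic polynomial factors as (x - 6)^3. The minimal polynomial is ∏(x - λ)^{k_λ} where k_λ is the size of the largest Jordan block at λ.

For λ = 6: rank(A - 6I) = 1, and the largest Jordan block has size 2 (the smallest k with rank((A - 6I)^k) = rank((A - 6I)^(k+1))).

So m_A(x) = (x - 6)^2.

m_A(x) = (x - 6)^2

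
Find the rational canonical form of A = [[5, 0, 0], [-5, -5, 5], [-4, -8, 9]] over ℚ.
R = [[5, 0, 0], [0, 0, 5], [0, 1, 4]]

The invariant factors of A (the non-unit diagonal entries of the Smith normal form of xI - A over ℚ[x]) are x - 5, (x - 5)(x + 1), each dividing the next. The characteristic polynomial is their product, (x - 5)^2(x + 1).

The rational canonical form is the block-diagonal matrix of companion matrices C(f_i):
R = [[5, 0, 0], [0, 0, 5], [0, 1, 4]].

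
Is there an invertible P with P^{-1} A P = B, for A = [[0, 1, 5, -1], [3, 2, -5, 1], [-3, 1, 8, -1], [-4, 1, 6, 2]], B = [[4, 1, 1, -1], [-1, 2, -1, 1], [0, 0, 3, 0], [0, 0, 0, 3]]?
No.

Both have characteristic polynomial (x - 3)^4, but the minimal polynomial of A is (x - 3)^3 while the minimal polynomial of B is (x - 3)^2. The minimal polynomial is a similarity invariant, so A and B are not similar.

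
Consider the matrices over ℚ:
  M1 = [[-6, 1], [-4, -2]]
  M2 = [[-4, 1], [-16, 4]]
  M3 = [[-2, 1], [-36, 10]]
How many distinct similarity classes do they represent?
Characteristic polynomials: χ_{M1} = (x + 4)^2, χ_{M2} = x^2, χ_{M3} = (x - 4)^2.

{M1}: invariant factors (x + 4)^2.

{M2}: invariant factors x^2.

{M3}: invariant factors (x - 4)^2.

Matrices are similar if and only if their invariant-factor lists agree; the partition into similarity classes is {M1}, {M2}, {M3}.

3 classes: {M1}, {M2}, {M3}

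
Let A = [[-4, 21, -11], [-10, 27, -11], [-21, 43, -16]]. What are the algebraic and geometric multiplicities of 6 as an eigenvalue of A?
algebraic multiplicity 2, geometric multiplicity 1

The characteristic polynomial is (x - 6)^2(x + 5), so the factor x - 6 appears with exponent 2: the algebraic multiplicity is 2.

rank(A - 6I) = 2, so the eigenspace has dimension 3 - 2 = 1: the geometric multiplicity is 1.

Since 1 < 2, A is not diagonalizable.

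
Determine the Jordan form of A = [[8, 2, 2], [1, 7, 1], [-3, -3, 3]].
The characteristic polynomial is det(xI - A) = (x - 6)^3, so the eigenvalues are 6 (algebraic multiplicity 3).

For λ = 6: rank(A - 6I) = 1, rank((A - 6I)^2) = 0. The eigenspace has dimension 3 - 1 = 2, so there are 2 Jordan blocks; the rank sequence gives block sizes [2, 1].

Assembling the blocks gives the Jordan form J above.

J = [[6, 1, 0], [0, 6, 0], [0, 0, 6]]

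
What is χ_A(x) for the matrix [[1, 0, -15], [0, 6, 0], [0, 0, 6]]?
χ_A(x) = (x - 6)^2(x - 1)

xI - A = [[x - 1, 0, 15], [0, x - 6, 0], [0, 0, x - 6]].

Expanding det(xI - A) along the first row:
det(xI - A) = + (x - 1)·det([[x - 6, 0], [0, x - 6]]) - (0)·det([[0, 0], [0, x - 6]]) + (15)·det([[0, x - 6], [0, 0]]).

Evaluating gives χ_A(x) = x^3 - 13x^2 + 48x - 36 = (x - 6)^2(x - 1).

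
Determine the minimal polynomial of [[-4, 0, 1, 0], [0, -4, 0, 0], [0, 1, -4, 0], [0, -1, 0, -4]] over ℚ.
m_A(x) = (x + 4)^3

The characteristic polynomial factors as (x + 4)^4. The minimal polynomial is ∏(x - λ)^{k_λ} where k_λ is the size of the largest Jordan block at λ.

For λ = -4: rank(A + 4I) = 2, and the largest Jordan block has size 3 (the smallest k with rank((A + 4I)^k) = rank((A + 4I)^(k+1))).

So m_A(x) = (x + 4)^3.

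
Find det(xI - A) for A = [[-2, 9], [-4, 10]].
xI - A = [[x + 2, -9], [4, x - 10]].

Expanding det(xI - A) along the first row:
det(xI - A) = + (x + 2)·det([[x - 10]]) - (-9)·det([[4]]).

Evaluating gives χ_A(x) = x^2 - 8x + 16 = (x - 4)^2.

χ_A(x) = (x - 4)^2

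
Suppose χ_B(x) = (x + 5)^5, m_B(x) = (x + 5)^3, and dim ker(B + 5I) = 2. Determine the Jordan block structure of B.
Jordan blocks: (-5, 3), (-5, 2)

λ = -5: algebraic multiplicity 5 (exponent in χ_B), largest block size 3 (exponent in m_B), 2 blocks (geometric multiplicity). These force block sizes [3, 2].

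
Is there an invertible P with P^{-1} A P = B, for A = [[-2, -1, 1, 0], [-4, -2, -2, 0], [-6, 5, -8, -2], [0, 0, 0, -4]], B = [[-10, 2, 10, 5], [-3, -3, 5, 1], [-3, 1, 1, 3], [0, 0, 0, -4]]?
Yes.

Two matrices over a field are similar if and only if they have the same invariant factors.

Both A and B have characteristic polynomial (x + 4)^4 and minimal polynomial (x + 4)^3. Computing further, both have invariant factors x + 4, (x + 4)^3. Hence A and B are similar.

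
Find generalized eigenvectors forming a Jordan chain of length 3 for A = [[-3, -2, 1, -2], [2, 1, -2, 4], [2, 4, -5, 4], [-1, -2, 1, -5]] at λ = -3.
v_1 = [[1, 0, 1, 0]]^T, v_2 = [[1, 0, 0, 0]]^T, v_3 = [[0, 2, 2, -1]]^T

We seek v_1 ∈ ker((A + 3I)^3) \ ker((A + 3I)^2), then set v_{i+1} = (A + 3I) v_i.

One such chain is v_1 = [[1, 0, 1, 0]]^T, v_2 = [[1, 0, 0, 0]]^T, v_3 = [[0, 2, 2, -1]]^T. Check: (A + 3I) v_3 = [[0, 0, 0, 0]]^T = 0.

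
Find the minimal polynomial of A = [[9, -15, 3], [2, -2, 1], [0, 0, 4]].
The characteristic polynomial factors as (x - 4)^2(x - 3). The minimal polynomial is ∏(x - λ)^{k_λ} where k_λ is the size of the largest Jordan block at λ.

For λ = 3: rank(A - 3I) = 2, and the largest Jordan block has size 1 (the smallest k with rank((A - 3I)^k) = rank((A - 3I)^(k+1))).
For λ = 4: rank(A - 4I) = 2, and the largest Jordan block has size 2 (the smallest k with rank((A - 4I)^k) = rank((A - 4I)^(k+1))).

So m_A(x) = (x - 4)^2(x - 3).

m_A(x) = (x - 4)^2(x - 3)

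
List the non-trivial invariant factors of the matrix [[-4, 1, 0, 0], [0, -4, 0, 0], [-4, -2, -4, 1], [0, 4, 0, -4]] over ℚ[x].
The Jordan structure of A has elementary divisors (x + 4)^2, (x + 4)^2. Arranging the block sizes at each eigenvalue in decreasing order and taking row products gives the invariant factors.

Invariant factors (smallest first, each dividing the next): (x + 4)^2, (x + 4)^2.

Check: the last factor (x + 4)^2 is the minimal polynomial, and the product (x + 4)^4 is the characteristic polynomial.

(x + 4)^2, (x + 4)^2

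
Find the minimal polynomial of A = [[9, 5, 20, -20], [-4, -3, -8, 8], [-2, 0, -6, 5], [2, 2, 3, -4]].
m_A(x) = (x + 1)^2

The characteristic polynomial factors as (x + 1)^4. The minimal polynomial is ∏(x - λ)^{k_λ} where k_λ is the size of the largest Jordan block at λ.

For λ = -1: rank(A + I) = 2, and the largest Jordan block has size 2 (the smallest k with rank((A + I)^k) = rank((A + I)^(k+1))).

So m_A(x) = (x + 1)^2.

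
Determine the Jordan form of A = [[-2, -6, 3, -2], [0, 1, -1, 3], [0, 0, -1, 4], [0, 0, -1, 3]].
J = [[-2, 0, 0, 0], [0, 1, 1, 0], [0, 0, 1, 1], [0, 0, 0, 1]]

The characteristic polynomial is det(xI - A) = (x - 1)^3(x + 2), so the eigenvalues are -2 (algebraic multiplicity 1), 1 (algebraic multiplicity 3).

For λ = -2: algebraic multiplicity 1 gives one 1×1 block.

For λ = 1: rank(A - I) = 3, rank((A - I)^2) = 2, rank((A - I)^3) = 1. The eigenspace has dimension 4 - 3 = 1, so there is 1 Jordan block; the rank sequence gives block sizes [3].

Assembling the blocks gives the Jordan form J above.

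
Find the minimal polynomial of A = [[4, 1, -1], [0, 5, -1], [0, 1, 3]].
m_A(x) = (x - 4)^2

The characteristic polynomial factors as (x - 4)^3. The minimal polynomial is ∏(x - λ)^{k_λ} where k_λ is the size of the largest Jordan block at λ.

For λ = 4: rank(A - 4I) = 1, and the largest Jordan block has size 2 (the smallest k with rank((A - 4I)^k) = rank((A - 4I)^(k+1))).

So m_A(x) = (x - 4)^2.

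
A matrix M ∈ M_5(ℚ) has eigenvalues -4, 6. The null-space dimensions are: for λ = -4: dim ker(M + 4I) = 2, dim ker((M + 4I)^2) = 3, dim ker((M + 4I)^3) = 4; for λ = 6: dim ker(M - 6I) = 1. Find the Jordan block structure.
λ = -4: successive nullity increments [2, 1, 1] count blocks of size ≥ k; block sizes are [3, 1].
λ = 6: successive nullity increments [1] count blocks of size ≥ k; block sizes are [1].

Jordan blocks: (-4, 3), (-4, 1), (6, 1)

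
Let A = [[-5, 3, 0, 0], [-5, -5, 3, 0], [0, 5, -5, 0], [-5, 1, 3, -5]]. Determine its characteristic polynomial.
xI - A = [[x + 5, -3, 0, 0], [5, x + 5, -3, 0], [0, -5, x + 5, 0], [5, -1, -3, x + 5]].

Expanding det(xI - A) along the first row:
det(xI - A) = + (x + 5)·det([[x + 5, -3, 0], [-5, x + 5, 0], [-1, -3, x + 5]]) - (-3)·det([[5, -3, 0], [0, x + 5, 0], [5, -3, x + 5]]) + (0)·det([[5, x + 5, 0], [0, -5, 0], [5, -1, x + 5]]) - (0)·det([[5, x + 5, -3], [0, -5, x + 5], [5, -1, -3]]).

Evaluating gives χ_A(x) = x^4 + 20x^3 + 150x^2 + 500x + 625 = (x + 5)^4.

χ_A(x) = (x + 5)^4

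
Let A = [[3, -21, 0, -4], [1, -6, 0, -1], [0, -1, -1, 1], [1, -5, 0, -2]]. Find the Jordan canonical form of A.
The characteristic polynomial is det(xI - A) = (x + 1)^2(x + 2)^2, so the eigenvalues are -2 (algebraic multiplicity 2), -1 (algebraic multiplicity 2).

For λ = -2: rank(A + 2I) = 3, rank((A + 2I)^2) = 2. The eigenspace has dimension 4 - 3 = 1, so there is 1 Jordan block; the rank sequence gives block sizes [2].

For λ = -1: rank(A + I) = 3, rank((A + I)^2) = 2. The eigenspace has dimension 4 - 3 = 1, so there is 1 Jordan block; the rank sequence gives block sizes [2].

Assembling the blocks gives the Jordan form J above.

J = [[-2, 1, 0, 0], [0, -2, 0, 0], [0, 0, -1, 1], [0, 0, 0, -1]]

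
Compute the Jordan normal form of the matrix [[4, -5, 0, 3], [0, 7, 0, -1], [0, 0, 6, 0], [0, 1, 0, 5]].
The characteristic polynomial is det(xI - A) = (x - 6)^3(x - 4), so the eigenvalues are 4 (algebraic multiplicity 1), 6 (algebraic multiplicity 3).

For λ = 4: algebraic multiplicity 1 gives one 1×1 block.

For λ = 6: rank(A - 6I) = 2, rank((A - 6I)^2) = 1. The eigenspace has dimension 4 - 2 = 2, so there are 2 Jordan blocks; the rank sequence gives block sizes [2, 1].

Assembling the blocks gives the Jordan form J above.

J = [[4, 0, 0, 0], [0, 6, 1, 0], [0, 0, 6, 0], [0, 0, 0, 6]]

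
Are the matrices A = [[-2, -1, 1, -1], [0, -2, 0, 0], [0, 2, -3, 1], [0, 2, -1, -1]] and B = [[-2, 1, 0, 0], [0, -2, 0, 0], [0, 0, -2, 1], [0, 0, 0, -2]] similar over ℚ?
Yes.

Two matrices over a field are similar if and only if they have the same invariant factors.

Both A and B have characteristic polynomial (x + 2)^4 and minimal polynomial (x + 2)^2. Computing further, both have invariant factors (x + 2)^2, (x + 2)^2. Hence A and B are similar.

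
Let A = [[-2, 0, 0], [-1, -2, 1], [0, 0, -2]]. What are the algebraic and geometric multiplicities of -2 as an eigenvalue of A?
algebraic multiplicity 3, geometric multiplicity 2

The characteristic polynomial is (x + 2)^3, so the factor x + 2 appears with exponent 3: the algebraic multiplicity is 3.

rank(A + 2I) = 1, so the eigenspace has dimension 3 - 1 = 2: the geometric multiplicity is 2.

Since 2 < 3, A is not diagonalizable.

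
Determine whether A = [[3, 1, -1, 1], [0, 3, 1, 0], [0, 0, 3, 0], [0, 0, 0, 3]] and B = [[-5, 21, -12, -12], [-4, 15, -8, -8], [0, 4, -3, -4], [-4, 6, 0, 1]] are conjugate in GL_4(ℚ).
No.

trace(A) = 12 but trace(B) = 8. The trace is a similarity invariant, so A and B are not similar.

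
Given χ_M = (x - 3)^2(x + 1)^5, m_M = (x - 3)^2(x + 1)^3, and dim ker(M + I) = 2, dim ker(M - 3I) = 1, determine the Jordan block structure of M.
Jordan blocks: (-1, 3), (-1, 2), (3, 2)

λ = -1: algebraic multiplicity 5 (exponent in χ_M), largest block size 3 (exponent in m_M), 2 blocks (geometric multiplicity). These force block sizes [3, 2].
λ = 3: algebraic multiplicity 2 (exponent in χ_M), largest block size 2 (exponent in m_M), 1 block (geometric multiplicity). This forces block sizes [2].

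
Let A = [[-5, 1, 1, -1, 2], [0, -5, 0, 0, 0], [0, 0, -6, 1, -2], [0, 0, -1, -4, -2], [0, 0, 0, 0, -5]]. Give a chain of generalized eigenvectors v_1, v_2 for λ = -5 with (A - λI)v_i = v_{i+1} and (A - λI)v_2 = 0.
v_1 = [[0, 1, 0, 0, 0]]^T, v_2 = [[1, 0, 0, 0, 0]]^T

We seek v_1 ∈ ker((A + 5I)^2) \ ker(A + 5I), then set v_{i+1} = (A + 5I) v_i.

One such chain is v_1 = [[0, 1, 0, 0, 0]]^T, v_2 = [[1, 0, 0, 0, 0]]^T. Check: (A + 5I) v_2 = [[0, 0, 0, 0, 0]]^T = 0.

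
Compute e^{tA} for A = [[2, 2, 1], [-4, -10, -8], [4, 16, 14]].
e^{tA} = [[2*t + 1, 2*t, t], [-4*t, -4*t - e^{6*t} + 2, -2*t - e^{6*t} + 1], [4*t, 4*t + 2*e^{6*t} - 2, 2*t + 2*e^{6*t} - 1]]

A has Jordan form J = [[0, 1, 0], [0, 0, 0], [0, 0, 6]] with A = PJP^{-1}, so e^{tA} = P e^{tJ} P^{-1}.

For a Jordan block J_k(λ), e^{tJ_k(λ)} = e^{λt} · (I + tN + t^2 N^2/2! + ... + t^{k-1} N^{k-1}/(k-1)!) where N is the nilpotent superdiagonal part.

Assembling the blocks and conjugating back gives the entries of e^{tA} as shown above.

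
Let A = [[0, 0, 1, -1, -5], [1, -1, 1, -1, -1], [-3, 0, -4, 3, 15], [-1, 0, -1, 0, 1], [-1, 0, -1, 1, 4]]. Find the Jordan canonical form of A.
J = [[-1, 0, 0, 0, 0], [0, -1, 0, 0, 0], [0, 0, -1, 0, 0], [0, 0, 0, 1, 1], [0, 0, 0, 0, 1]]

The characteristic polynomial is det(xI - A) = (x - 1)^2(x + 1)^3, so the eigenvalues are -1 (algebraic multiplicity 3), 1 (algebraic multiplicity 2).

For λ = -1: rank(A + I) = 2. The eigenspace has dimension 5 - 2 = 3, so there are 3 Jordan blocks; the rank sequence gives block sizes [1, 1, 1].

For λ = 1: rank(A - I) = 4, rank((A - I)^2) = 3. The eigenspace has dimension 5 - 4 = 1, so there is 1 Jordan block; the rank sequence gives block sizes [2].

Assembling the blocks gives the Jordan form J above.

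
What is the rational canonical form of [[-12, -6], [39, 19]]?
The invariant factors of A (the non-unit diagonal entries of the Smith normal form of xI - A over ℚ[x]) are (x - 6)(x - 1), each dividing the next. The characteristic polynomial is their product, (x - 6)(x - 1).

The rational canonical form is the block-diagonal matrix of companion matrices C(f_i):
R = [[0, -6], [1, 7]].

R = [[0, -6], [1, 7]]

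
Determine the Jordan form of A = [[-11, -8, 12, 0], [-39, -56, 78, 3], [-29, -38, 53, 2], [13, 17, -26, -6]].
J = [[-5, 1, 0, 0], [0, -5, 0, 0], [0, 0, -5, 1], [0, 0, 0, -5]]

The characteristic polynomial is det(xI - A) = (x + 5)^4, so the eigenvalues are -5 (algebraic multiplicity 4).

For λ = -5: rank(A + 5I) = 2, rank((A + 5I)^2) = 0. The eigenspace has dimension 4 - 2 = 2, so there are 2 Jordan blocks; the rank sequence gives block sizes [2, 2].

Assembling the blocks gives the Jordan form J above.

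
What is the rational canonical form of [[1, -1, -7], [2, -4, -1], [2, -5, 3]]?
The invariant factors of A (the non-unit diagonal entries of the Smith normal form of xI - A over ℚ[x]) are x^3 - 2x - 5, each dividing the next. The characteristic polynomial is their product, x^3 - 2x - 5.

The rational canonical form is the block-diagonal matrix of companion matrices C(f_i):
R = [[0, 0, 5], [1, 0, 2], [0, 1, 0]].

Note the characteristic polynomial does not split into linear factors over ℚ, so A has no Jordan form over ℚ; the rational canonical form exists over any field.

R = [[0, 0, 5], [1, 0, 2], [0, 1, 0]]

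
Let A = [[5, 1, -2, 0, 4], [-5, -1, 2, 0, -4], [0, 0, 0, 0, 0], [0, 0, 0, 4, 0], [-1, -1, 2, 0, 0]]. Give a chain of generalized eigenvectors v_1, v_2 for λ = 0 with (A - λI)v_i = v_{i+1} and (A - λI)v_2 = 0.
We seek v_1 ∈ ker(A^2) \ ker(A), then set v_{i+1} = A v_i.

One such chain is v_1 = [[0, 1, 0, 0, 0]]^T, v_2 = [[1, -1, 0, 0, -1]]^T. Check: A v_2 = [[0, 0, 0, 0, 0]]^T = 0.

v_1 = [[0, 1, 0, 0, 0]]^T, v_2 = [[1, -1, 0, 0, -1]]^T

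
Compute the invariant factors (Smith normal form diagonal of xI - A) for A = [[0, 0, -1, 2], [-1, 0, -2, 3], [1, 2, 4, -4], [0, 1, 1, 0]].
(x - 1)^2, (x - 1)^2

The Jordan structure of A has elementary divisors (x - 1)^2, (x - 1)^2. Arranging the block sizes at each eigenvalue in decreasing order and taking row products gives the invariant factors.

Invariant factors (smallest first, each dividing the next): (x - 1)^2, (x - 1)^2.

Check: the last factor (x - 1)^2 is the minimal polynomial, and the product (x - 1)^4 is the characteristic polynomial.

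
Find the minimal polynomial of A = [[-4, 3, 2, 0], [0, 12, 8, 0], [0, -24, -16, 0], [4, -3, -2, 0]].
The characteristic polynomial factors as x^2(x + 4)^2. The minimal polynomial is ∏(x - λ)^{k_λ} where k_λ is the size of the largest Jordan block at λ.

For λ = -4: rank(A + 4I) = 3, and the largest Jordan block has size 2 (the smallest k with rank((A + 4I)^k) = rank((A + 4I)^(k+1))).
For λ = 0: rank(A) = 2, and the largest Jordan block has size 1 (the smallest k with rank(A^k) = rank(A^(k+1))).

So m_A(x) = x(x + 4)^2.

m_A(x) = x(x + 4)^2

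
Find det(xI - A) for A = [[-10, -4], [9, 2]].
xI - A = [[x + 10, 4], [-9, x - 2]].

Expanding det(xI - A) along the first row:
det(xI - A) = + (x + 10)·det([[x - 2]]) - (4)·det([[-9]]).

Evaluating gives χ_A(x) = x^2 + 8x + 16 = (x + 4)^2.

χ_A(x) = (x + 4)^2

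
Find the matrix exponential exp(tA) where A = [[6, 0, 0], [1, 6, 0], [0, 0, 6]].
e^{tA} = [[e^{6*t}, 0, 0], [t*e^{6*t}, e^{6*t}, 0], [0, 0, e^{6*t}]]

A has Jordan form J = [[6, 1, 0], [0, 6, 0], [0, 0, 6]] with A = PJP^{-1}, so e^{tA} = P e^{tJ} P^{-1}.

For a Jordan block J_k(λ), e^{tJ_k(λ)} = e^{λt} · (I + tN + t^2 N^2/2! + ... + t^{k-1} N^{k-1}/(k-1)!) where N is the nilpotent superdiagonal part.

Assembling the blocks and conjugating back gives the entries of e^{tA} as shown above.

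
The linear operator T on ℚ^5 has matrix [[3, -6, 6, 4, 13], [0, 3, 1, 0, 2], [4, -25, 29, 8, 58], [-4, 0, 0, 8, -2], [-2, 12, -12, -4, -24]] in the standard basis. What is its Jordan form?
J = [[1, 0, 0, 0, 0], [0, 4, 1, 0, 0], [0, 0, 4, 0, 0], [0, 0, 0, 4, 0], [0, 0, 0, 0, 6]]

The characteristic polynomial is det(xI - A) = (x - 6)(x - 4)^3(x - 1), so the eigenvalues are 1 (algebraic multiplicity 1), 4 (algebraic multiplicity 3), 6 (algebraic multiplicity 1).

For λ = 1: algebraic multiplicity 1 gives one 1×1 block.

For λ = 4: rank(A - 4I) = 3, rank((A - 4I)^2) = 2. The eigenspace has dimension 5 - 3 = 2, so there are 2 Jordan blocks; the rank sequence gives block sizes [2, 1].

For λ = 6: algebraic multiplicity 1 gives one 1×1 block.

Assembling the blocks gives the Jordan form J above.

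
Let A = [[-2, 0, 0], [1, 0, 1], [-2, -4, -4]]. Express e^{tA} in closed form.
A has Jordan form J = [[-2, 1, 0], [0, -2, 0], [0, 0, -2]] with A = PJP^{-1}, so e^{tA} = P e^{tJ} P^{-1}.

For a Jordan block J_k(λ), e^{tJ_k(λ)} = e^{λt} · (I + tN + t^2 N^2/2! + ... + t^{k-1} N^{k-1}/(k-1)!) where N is the nilpotent superdiagonal part.

Assembling the blocks and conjugating back gives the entries of e^{tA} as shown above.

e^{tA} = [[e^{-2*t}, 0, 0], [t*e^{-2*t}, (2*t + 1)*e^{-2*t}, t*e^{-2*t}], [-2*t*e^{-2*t}, -4*t*e^{-2*t}, (1 - 2*t)*e^{-2*t}]]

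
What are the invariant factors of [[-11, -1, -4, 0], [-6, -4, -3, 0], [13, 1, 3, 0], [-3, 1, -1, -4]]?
x + 4, (x + 4)^3

The Jordan structure of A has elementary divisors (x + 4)^3, (x + 4). Arranging the block sizes at each eigenvalue in decreasing order and taking row products gives the invariant factors.

Invariant factors (smallest first, each dividing the next): x + 4, (x + 4)^3.

Check: the last factor (x + 4)^3 is the minimal polynomial, and the product (x + 4)^4 is the characteristic polynomial.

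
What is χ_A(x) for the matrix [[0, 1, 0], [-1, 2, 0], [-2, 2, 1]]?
xI - A = [[x, -1, 0], [1, x - 2, 0], [2, -2, x - 1]].

Expanding det(xI - A) along the first row:
det(xI - A) = + (x)·det([[x - 2, 0], [-2, x - 1]]) - (-1)·det([[1, 0], [2, x - 1]]) + (0)·det([[1, x - 2], [2, -2]]).

Evaluating gives χ_A(x) = x^3 - 3x^2 + 3x - 1 = (x - 1)^3.

χ_A(x) = (x - 1)^3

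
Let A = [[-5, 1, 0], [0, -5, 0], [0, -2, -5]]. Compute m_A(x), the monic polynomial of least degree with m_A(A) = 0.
m_A(x) = (x + 5)^2

The characteristic polynomial factors as (x + 5)^3. The minimal polynomial is ∏(x - λ)^{k_λ} where k_λ is the size of the largest Jordan block at λ.

For λ = -5: rank(A + 5I) = 1, and the largest Jordan block has size 2 (the smallest k with rank((A + 5I)^k) = rank((A + 5I)^(k+1))).

So m_A(x) = (x + 5)^2.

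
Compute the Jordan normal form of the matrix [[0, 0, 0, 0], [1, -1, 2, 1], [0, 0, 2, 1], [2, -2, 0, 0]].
J = [[0, 1, 0, 0], [0, 0, 0, 0], [0, 0, 0, 0], [0, 0, 0, 1]]

The characteristic polynomial is det(xI - A) = x^3(x - 1), so the eigenvalues are 0 (algebraic multiplicity 3), 1 (algebraic multiplicity 1).

For λ = 0: rank(A) = 2, rank(A^2) = 1. The eigenspace has dimension 4 - 2 = 2, so there are 2 Jordan blocks; the rank sequence gives block sizes [2, 1].

For λ = 1: algebraic multiplicity 1 gives one 1×1 block.

Assembling the blocks gives the Jordan form J above.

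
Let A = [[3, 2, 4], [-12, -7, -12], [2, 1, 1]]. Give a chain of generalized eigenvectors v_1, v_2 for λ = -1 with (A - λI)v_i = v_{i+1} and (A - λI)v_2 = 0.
v_1 = [[0, 1, 0]]^T, v_2 = [[2, -6, 1]]^T

We seek v_1 ∈ ker((A + I)^2) \ ker(A + I), then set v_{i+1} = (A + I) v_i.

One such chain is v_1 = [[0, 1, 0]]^T, v_2 = [[2, -6, 1]]^T. Check: (A + I) v_2 = [[0, 0, 0]]^T = 0.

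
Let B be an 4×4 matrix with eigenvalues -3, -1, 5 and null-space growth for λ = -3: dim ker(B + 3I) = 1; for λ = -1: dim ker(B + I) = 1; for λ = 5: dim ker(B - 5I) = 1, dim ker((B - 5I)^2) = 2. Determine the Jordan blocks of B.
λ = -3: successive nullity increments [1] count blocks of size ≥ k; block sizes are [1].
λ = -1: successive nullity increments [1] count blocks of size ≥ k; block sizes are [1].
λ = 5: successive nullity increments [1, 1] count blocks of size ≥ k; block sizes are [2].

Jordan blocks: (-3, 1), (-1, 1), (5, 2)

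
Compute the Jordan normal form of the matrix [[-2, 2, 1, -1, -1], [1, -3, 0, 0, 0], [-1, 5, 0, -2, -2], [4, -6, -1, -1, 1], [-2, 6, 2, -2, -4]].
The characteristic polynomial is det(xI - A) = (x + 2)^5, so the eigenvalues are -2 (algebraic multiplicity 5).

For λ = -2: rank(A + 2I) = 2, rank((A + 2I)^2) = 1, rank((A + 2I)^3) = 0. The eigenspace has dimension 5 - 2 = 3, so there are 3 Jordan blocks; the rank sequence gives block sizes [3, 1, 1].

Assembling the blocks gives the Jordan form J above.

J = [[-2, 1, 0, 0, 0], [0, -2, 1, 0, 0], [0, 0, -2, 0, 0], [0, 0, 0, -2, 0], [0, 0, 0, 0, -2]]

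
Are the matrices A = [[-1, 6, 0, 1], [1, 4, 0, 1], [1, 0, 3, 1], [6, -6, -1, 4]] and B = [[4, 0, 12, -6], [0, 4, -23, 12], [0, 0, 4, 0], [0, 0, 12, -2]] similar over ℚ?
Both have characteristic polynomial (x - 4)^3(x + 2), but the minimal polynomial of A is (x - 4)^3(x + 2) while the minimal polynomial of B is (x - 4)^2(x + 2). The minimal polynomial is a similarity invariant, so A and B are not similar.

No.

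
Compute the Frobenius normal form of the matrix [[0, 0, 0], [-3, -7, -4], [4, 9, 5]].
R = [[0, 0, 0], [1, 0, -1], [0, 1, -2]]

The invariant factors of A (the non-unit diagonal entries of the Smith normal form of xI - A over ℚ[x]) are x(x + 1)^2, each dividing the next. The characteristic polynomial is their product, x(x + 1)^2.

The rational canonical form is the block-diagonal matrix of companion matrices C(f_i):
R = [[0, 0, 0], [1, 0, -1], [0, 1, -2]].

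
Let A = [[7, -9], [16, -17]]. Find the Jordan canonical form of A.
J = [[-5, 1], [0, -5]]

The characteristic polynomial is det(xI - A) = (x + 5)^2, so the eigenvalues are -5 (algebraic multiplicity 2).

For λ = -5: rank(A + 5I) = 1, rank((A + 5I)^2) = 0. The eigenspace has dimension 2 - 1 = 1, so there is 1 Jordan block; the rank sequence gives block sizes [2].

Assembling the blocks gives the Jordan form J above.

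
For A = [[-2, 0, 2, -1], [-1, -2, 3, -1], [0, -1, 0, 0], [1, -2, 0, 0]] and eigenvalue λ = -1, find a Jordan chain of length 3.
We seek v_1 ∈ ker((A + I)^3) \ ker((A + I)^2), then set v_{i+1} = (A + I) v_i.

One such chain is v_1 = [[1, 1, 2, 2]]^T, v_2 = [[1, 2, 1, 1]]^T, v_3 = [[0, -1, -1, -2]]^T. Check: (A + I) v_3 = [[0, 0, 0, 0]]^T = 0.

v_1 = [[1, 1, 2, 2]]^T, v_2 = [[1, 2, 1, 1]]^T, v_3 = [[0, -1, -1, -2]]^T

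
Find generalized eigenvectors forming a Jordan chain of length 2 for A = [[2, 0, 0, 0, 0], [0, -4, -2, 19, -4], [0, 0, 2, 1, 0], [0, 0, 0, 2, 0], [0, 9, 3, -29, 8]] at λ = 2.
We seek v_1 ∈ ker((A - 2I)^2) \ ker(A - 2I), then set v_{i+1} = (A - 2I) v_i.

One such chain is v_1 = [[0, -1, 2, 0, 1]]^T, v_2 = [[0, -2, 0, 0, 3]]^T. Check: (A - 2I) v_2 = [[0, 0, 0, 0, 0]]^T = 0.

v_1 = [[0, -1, 2, 0, 1]]^T, v_2 = [[0, -2, 0, 0, 3]]^T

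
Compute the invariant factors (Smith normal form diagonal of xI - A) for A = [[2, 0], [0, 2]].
x - 2, x - 2

The Jordan structure of A has elementary divisors (x - 2), (x - 2). Arranging the block sizes at each eigenvalue in decreasing order and taking row products gives the invariant factors.

Invariant factors (smallest first, each dividing the next): x - 2, x - 2.

Check: the last factor x - 2 is the minimal polynomial, and the product (x - 2)^2 is the characteristic polynomial.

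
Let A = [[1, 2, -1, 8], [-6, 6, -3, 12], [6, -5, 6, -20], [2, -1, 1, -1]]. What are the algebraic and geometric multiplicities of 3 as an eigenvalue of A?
algebraic multiplicity 4, geometric multiplicity 2

The characteristic polynomial is (x - 3)^4, so the factor x - 3 appears with exponent 4: the algebraic multiplicity is 4.

rank(A - 3I) = 2, so the eigenspace has dimension 4 - 2 = 2: the geometric multiplicity is 2.

Since 2 < 4, A is not diagonalizable.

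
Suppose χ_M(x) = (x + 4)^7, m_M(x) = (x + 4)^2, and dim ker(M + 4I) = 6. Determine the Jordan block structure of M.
λ = -4: algebraic multiplicity 7 (exponent in χ_M), largest block size 2 (exponent in m_M), 6 blocks (geometric multiplicity). These force block sizes [2, 1, 1, 1, 1, 1].

Jordan blocks: (-4, 2), (-4, 1), (-4, 1), (-4, 1), (-4, 1), (-4, 1)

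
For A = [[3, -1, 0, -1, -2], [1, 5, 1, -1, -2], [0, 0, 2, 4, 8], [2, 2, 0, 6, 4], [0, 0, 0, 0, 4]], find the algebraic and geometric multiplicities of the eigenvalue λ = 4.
The characteristic polynomial is (x - 4)^5, so the factor x - 4 appears with exponent 5: the algebraic multiplicity is 5.

rank(A - 4I) = 2, so the eigenspace has dimension 5 - 2 = 3: the geometric multiplicity is 3.

Since 3 < 5, A is not diagonalizable.

algebraic multiplicity 5, geometric multiplicity 3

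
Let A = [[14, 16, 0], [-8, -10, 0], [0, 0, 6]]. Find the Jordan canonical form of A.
J = [[-2, 0, 0], [0, 6, 0], [0, 0, 6]]

The characteristic polynomial is det(xI - A) = (x - 6)^2(x + 2), so the eigenvalues are -2 (algebraic multiplicity 1), 6 (algebraic multiplicity 2).

For λ = -2: algebraic multiplicity 1 gives one 1×1 block.

For λ = 6: rank(A - 6I) = 1. The eigenspace has dimension 3 - 1 = 2, so there are 2 Jordan blocks; the rank sequence gives block sizes [1, 1].

Assembling the blocks gives the Jordan form J above.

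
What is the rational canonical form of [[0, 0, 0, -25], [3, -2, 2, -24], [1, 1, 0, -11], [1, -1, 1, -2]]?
R = [[0, 0, 0, -25], [1, 0, 0, -20], [0, 1, 0, -14], [0, 0, 1, -4]]

The invariant factors of A (the non-unit diagonal entries of the Smith normal form of xI - A over ℚ[x]) are (x^2 + 2x + 5)^2, each dividing the next. The characteristic polynomial is their product, (x^2 + 2x + 5)^2.

The rational canonical form is the block-diagonal matrix of companion matrices C(f_i):
R = [[0, 0, 0, -25], [1, 0, 0, -20], [0, 1, 0, -14], [0, 0, 1, -4]].

Note the characteristic polynomial does not split into linear factors over ℚ, so A has no Jordan form over ℚ; the rational canonical form exists over any field.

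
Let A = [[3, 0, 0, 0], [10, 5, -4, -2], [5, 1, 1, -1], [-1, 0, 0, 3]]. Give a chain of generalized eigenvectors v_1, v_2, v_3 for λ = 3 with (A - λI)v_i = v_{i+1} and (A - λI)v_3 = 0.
v_1 = [[1, -5, -2, -1]]^T, v_2 = [[0, 10, 5, -1]]^T, v_3 = [[0, 2, 1, 0]]^T

We seek v_1 ∈ ker((A - 3I)^3) \ ker((A - 3I)^2), then set v_{i+1} = (A - 3I) v_i.

One such chain is v_1 = [[1, -5, -2, -1]]^T, v_2 = [[0, 10, 5, -1]]^T, v_3 = [[0, 2, 1, 0]]^T. Check: (A - 3I) v_3 = [[0, 0, 0, 0]]^T = 0.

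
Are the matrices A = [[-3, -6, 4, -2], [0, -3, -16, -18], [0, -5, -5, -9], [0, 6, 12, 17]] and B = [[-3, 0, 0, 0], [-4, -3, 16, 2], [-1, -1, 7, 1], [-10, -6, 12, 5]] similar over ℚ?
Two matrices over a field are similar if and only if they have the same invariant factors.

Both A and B have characteristic polynomial (x - 5)^2(x + 1)(x + 3) and minimal polynomial (x - 5)^2(x + 1)(x + 3). Computing further, both have invariant factors (x - 5)^2(x + 1)(x + 3). Hence A and B are similar.

Yes.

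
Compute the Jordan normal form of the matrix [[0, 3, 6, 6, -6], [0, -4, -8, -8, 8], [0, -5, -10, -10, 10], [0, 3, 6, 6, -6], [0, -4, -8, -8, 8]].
The characteristic polynomial is det(xI - A) = x^5, so the eigenvalues are 0 (algebraic multiplicity 5).

For λ = 0: rank(A) = 1, rank(A^2) = 0. The eigenspace has dimension 5 - 1 = 4, so there are 4 Jordan blocks; the rank sequence gives block sizes [2, 1, 1, 1].

Assembling the blocks gives the Jordan form J above.

J = [[0, 1, 0, 0, 0], [0, 0, 0, 0, 0], [0, 0, 0, 0, 0], [0, 0, 0, 0, 0], [0, 0, 0, 0, 0]]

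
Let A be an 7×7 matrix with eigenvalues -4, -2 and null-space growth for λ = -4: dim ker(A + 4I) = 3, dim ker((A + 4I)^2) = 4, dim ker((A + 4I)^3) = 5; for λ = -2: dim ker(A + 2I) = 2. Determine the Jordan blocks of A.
Jordan blocks: (-4, 3), (-4, 1), (-4, 1), (-2, 1), (-2, 1)

λ = -4: successive nullity increments [3, 1, 1] count blocks of size ≥ k; block sizes are [3, 1, 1].
λ = -2: successive nullity increments [2] count blocks of size ≥ k; block sizes are [1, 1].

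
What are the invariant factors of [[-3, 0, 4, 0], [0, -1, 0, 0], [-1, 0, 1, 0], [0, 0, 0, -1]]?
x + 1, x + 1, (x + 1)^2

The Jordan structure of A has elementary divisors (x + 1)^2, (x + 1), (x + 1). Arranging the block sizes at each eigenvalue in decreasing order and taking row products gives the invariant factors.

Invariant factors (smallest first, each dividing the next): x + 1, x + 1, (x + 1)^2.

Check: the last factor (x + 1)^2 is the minimal polynomial, and the product (x + 1)^4 is the characteristic polynomial.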